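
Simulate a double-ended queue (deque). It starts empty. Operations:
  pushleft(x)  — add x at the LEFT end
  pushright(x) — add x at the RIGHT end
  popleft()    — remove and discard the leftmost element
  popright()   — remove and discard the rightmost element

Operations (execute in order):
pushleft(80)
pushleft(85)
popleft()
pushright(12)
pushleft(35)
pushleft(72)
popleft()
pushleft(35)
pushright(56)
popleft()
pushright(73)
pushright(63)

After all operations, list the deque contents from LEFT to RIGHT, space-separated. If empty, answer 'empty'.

pushleft(80): [80]
pushleft(85): [85, 80]
popleft(): [80]
pushright(12): [80, 12]
pushleft(35): [35, 80, 12]
pushleft(72): [72, 35, 80, 12]
popleft(): [35, 80, 12]
pushleft(35): [35, 35, 80, 12]
pushright(56): [35, 35, 80, 12, 56]
popleft(): [35, 80, 12, 56]
pushright(73): [35, 80, 12, 56, 73]
pushright(63): [35, 80, 12, 56, 73, 63]

Answer: 35 80 12 56 73 63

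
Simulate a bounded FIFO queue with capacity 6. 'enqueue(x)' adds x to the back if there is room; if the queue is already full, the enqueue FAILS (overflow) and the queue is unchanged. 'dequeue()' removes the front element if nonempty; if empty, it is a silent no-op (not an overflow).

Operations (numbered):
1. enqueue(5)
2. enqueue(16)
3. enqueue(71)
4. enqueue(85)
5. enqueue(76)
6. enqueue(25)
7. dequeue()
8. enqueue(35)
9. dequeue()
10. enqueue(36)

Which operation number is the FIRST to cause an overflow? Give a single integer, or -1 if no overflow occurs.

1. enqueue(5): size=1
2. enqueue(16): size=2
3. enqueue(71): size=3
4. enqueue(85): size=4
5. enqueue(76): size=5
6. enqueue(25): size=6
7. dequeue(): size=5
8. enqueue(35): size=6
9. dequeue(): size=5
10. enqueue(36): size=6

Answer: -1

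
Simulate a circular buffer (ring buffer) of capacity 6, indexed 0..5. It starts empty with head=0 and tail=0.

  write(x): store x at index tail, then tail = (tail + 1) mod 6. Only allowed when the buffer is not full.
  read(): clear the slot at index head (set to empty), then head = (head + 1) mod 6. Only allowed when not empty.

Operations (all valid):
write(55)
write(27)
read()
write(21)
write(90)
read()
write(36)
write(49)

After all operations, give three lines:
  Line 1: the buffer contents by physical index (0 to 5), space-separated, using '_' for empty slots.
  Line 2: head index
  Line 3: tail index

write(55): buf=[55 _ _ _ _ _], head=0, tail=1, size=1
write(27): buf=[55 27 _ _ _ _], head=0, tail=2, size=2
read(): buf=[_ 27 _ _ _ _], head=1, tail=2, size=1
write(21): buf=[_ 27 21 _ _ _], head=1, tail=3, size=2
write(90): buf=[_ 27 21 90 _ _], head=1, tail=4, size=3
read(): buf=[_ _ 21 90 _ _], head=2, tail=4, size=2
write(36): buf=[_ _ 21 90 36 _], head=2, tail=5, size=3
write(49): buf=[_ _ 21 90 36 49], head=2, tail=0, size=4

Answer: _ _ 21 90 36 49
2
0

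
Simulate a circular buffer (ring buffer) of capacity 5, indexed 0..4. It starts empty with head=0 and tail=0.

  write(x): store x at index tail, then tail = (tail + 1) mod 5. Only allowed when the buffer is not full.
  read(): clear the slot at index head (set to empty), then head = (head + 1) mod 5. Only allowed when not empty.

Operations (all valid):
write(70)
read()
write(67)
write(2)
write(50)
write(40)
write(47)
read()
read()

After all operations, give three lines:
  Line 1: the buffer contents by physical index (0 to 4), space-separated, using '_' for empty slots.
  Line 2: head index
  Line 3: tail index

write(70): buf=[70 _ _ _ _], head=0, tail=1, size=1
read(): buf=[_ _ _ _ _], head=1, tail=1, size=0
write(67): buf=[_ 67 _ _ _], head=1, tail=2, size=1
write(2): buf=[_ 67 2 _ _], head=1, tail=3, size=2
write(50): buf=[_ 67 2 50 _], head=1, tail=4, size=3
write(40): buf=[_ 67 2 50 40], head=1, tail=0, size=4
write(47): buf=[47 67 2 50 40], head=1, tail=1, size=5
read(): buf=[47 _ 2 50 40], head=2, tail=1, size=4
read(): buf=[47 _ _ 50 40], head=3, tail=1, size=3

Answer: 47 _ _ 50 40
3
1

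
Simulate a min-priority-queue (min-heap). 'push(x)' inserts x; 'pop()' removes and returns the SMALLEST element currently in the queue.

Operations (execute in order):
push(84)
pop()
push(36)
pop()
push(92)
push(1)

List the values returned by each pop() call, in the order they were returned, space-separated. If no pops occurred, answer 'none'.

push(84): heap contents = [84]
pop() → 84: heap contents = []
push(36): heap contents = [36]
pop() → 36: heap contents = []
push(92): heap contents = [92]
push(1): heap contents = [1, 92]

Answer: 84 36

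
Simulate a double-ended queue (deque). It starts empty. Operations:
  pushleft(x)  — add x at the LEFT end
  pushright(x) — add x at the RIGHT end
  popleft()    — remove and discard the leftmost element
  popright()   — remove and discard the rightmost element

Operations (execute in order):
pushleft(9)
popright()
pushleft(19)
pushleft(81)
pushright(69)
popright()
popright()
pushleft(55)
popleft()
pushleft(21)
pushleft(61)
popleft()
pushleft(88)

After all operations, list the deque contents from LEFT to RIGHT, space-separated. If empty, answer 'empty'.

Answer: 88 21 81

Derivation:
pushleft(9): [9]
popright(): []
pushleft(19): [19]
pushleft(81): [81, 19]
pushright(69): [81, 19, 69]
popright(): [81, 19]
popright(): [81]
pushleft(55): [55, 81]
popleft(): [81]
pushleft(21): [21, 81]
pushleft(61): [61, 21, 81]
popleft(): [21, 81]
pushleft(88): [88, 21, 81]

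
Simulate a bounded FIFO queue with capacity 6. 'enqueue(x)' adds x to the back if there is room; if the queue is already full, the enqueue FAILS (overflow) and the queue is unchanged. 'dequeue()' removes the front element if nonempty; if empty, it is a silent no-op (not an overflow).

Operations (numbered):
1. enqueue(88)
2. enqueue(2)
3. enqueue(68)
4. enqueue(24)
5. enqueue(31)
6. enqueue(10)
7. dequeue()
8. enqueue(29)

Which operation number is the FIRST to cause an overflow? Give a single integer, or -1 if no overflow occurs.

Answer: -1

Derivation:
1. enqueue(88): size=1
2. enqueue(2): size=2
3. enqueue(68): size=3
4. enqueue(24): size=4
5. enqueue(31): size=5
6. enqueue(10): size=6
7. dequeue(): size=5
8. enqueue(29): size=6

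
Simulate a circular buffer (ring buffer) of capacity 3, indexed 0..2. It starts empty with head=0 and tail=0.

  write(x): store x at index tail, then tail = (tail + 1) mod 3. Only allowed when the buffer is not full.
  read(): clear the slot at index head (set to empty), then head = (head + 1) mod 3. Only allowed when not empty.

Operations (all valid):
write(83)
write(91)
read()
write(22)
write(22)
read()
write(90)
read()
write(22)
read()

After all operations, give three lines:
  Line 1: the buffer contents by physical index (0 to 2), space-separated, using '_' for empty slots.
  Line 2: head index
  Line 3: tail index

write(83): buf=[83 _ _], head=0, tail=1, size=1
write(91): buf=[83 91 _], head=0, tail=2, size=2
read(): buf=[_ 91 _], head=1, tail=2, size=1
write(22): buf=[_ 91 22], head=1, tail=0, size=2
write(22): buf=[22 91 22], head=1, tail=1, size=3
read(): buf=[22 _ 22], head=2, tail=1, size=2
write(90): buf=[22 90 22], head=2, tail=2, size=3
read(): buf=[22 90 _], head=0, tail=2, size=2
write(22): buf=[22 90 22], head=0, tail=0, size=3
read(): buf=[_ 90 22], head=1, tail=0, size=2

Answer: _ 90 22
1
0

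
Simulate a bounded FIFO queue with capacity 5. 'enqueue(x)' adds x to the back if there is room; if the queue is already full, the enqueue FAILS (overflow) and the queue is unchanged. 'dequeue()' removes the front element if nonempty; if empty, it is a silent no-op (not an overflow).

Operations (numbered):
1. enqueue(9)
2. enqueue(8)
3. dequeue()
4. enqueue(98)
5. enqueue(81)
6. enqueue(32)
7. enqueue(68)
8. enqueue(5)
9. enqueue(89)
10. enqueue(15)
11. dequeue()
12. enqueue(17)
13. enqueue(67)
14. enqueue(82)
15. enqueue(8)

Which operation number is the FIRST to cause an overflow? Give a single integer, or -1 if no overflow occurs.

1. enqueue(9): size=1
2. enqueue(8): size=2
3. dequeue(): size=1
4. enqueue(98): size=2
5. enqueue(81): size=3
6. enqueue(32): size=4
7. enqueue(68): size=5
8. enqueue(5): size=5=cap → OVERFLOW (fail)
9. enqueue(89): size=5=cap → OVERFLOW (fail)
10. enqueue(15): size=5=cap → OVERFLOW (fail)
11. dequeue(): size=4
12. enqueue(17): size=5
13. enqueue(67): size=5=cap → OVERFLOW (fail)
14. enqueue(82): size=5=cap → OVERFLOW (fail)
15. enqueue(8): size=5=cap → OVERFLOW (fail)

Answer: 8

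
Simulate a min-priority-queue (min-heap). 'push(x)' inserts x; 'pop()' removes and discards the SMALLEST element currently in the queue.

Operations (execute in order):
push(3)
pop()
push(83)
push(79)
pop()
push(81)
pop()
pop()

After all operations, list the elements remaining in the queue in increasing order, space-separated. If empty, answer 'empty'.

Answer: empty

Derivation:
push(3): heap contents = [3]
pop() → 3: heap contents = []
push(83): heap contents = [83]
push(79): heap contents = [79, 83]
pop() → 79: heap contents = [83]
push(81): heap contents = [81, 83]
pop() → 81: heap contents = [83]
pop() → 83: heap contents = []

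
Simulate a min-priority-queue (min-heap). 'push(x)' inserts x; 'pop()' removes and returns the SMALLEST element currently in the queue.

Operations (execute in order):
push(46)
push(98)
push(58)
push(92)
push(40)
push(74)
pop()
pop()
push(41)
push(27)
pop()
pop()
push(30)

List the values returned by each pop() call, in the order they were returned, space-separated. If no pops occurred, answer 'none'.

Answer: 40 46 27 41

Derivation:
push(46): heap contents = [46]
push(98): heap contents = [46, 98]
push(58): heap contents = [46, 58, 98]
push(92): heap contents = [46, 58, 92, 98]
push(40): heap contents = [40, 46, 58, 92, 98]
push(74): heap contents = [40, 46, 58, 74, 92, 98]
pop() → 40: heap contents = [46, 58, 74, 92, 98]
pop() → 46: heap contents = [58, 74, 92, 98]
push(41): heap contents = [41, 58, 74, 92, 98]
push(27): heap contents = [27, 41, 58, 74, 92, 98]
pop() → 27: heap contents = [41, 58, 74, 92, 98]
pop() → 41: heap contents = [58, 74, 92, 98]
push(30): heap contents = [30, 58, 74, 92, 98]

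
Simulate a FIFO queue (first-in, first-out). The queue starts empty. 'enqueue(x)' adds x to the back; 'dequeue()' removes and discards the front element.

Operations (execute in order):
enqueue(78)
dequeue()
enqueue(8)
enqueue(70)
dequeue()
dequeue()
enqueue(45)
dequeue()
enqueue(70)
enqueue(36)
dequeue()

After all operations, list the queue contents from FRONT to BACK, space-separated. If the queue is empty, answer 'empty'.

enqueue(78): [78]
dequeue(): []
enqueue(8): [8]
enqueue(70): [8, 70]
dequeue(): [70]
dequeue(): []
enqueue(45): [45]
dequeue(): []
enqueue(70): [70]
enqueue(36): [70, 36]
dequeue(): [36]

Answer: 36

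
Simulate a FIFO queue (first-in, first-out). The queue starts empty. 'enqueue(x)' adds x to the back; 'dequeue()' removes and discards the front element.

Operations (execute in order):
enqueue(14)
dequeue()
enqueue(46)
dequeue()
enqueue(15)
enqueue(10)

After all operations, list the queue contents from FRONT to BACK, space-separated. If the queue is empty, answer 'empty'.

enqueue(14): [14]
dequeue(): []
enqueue(46): [46]
dequeue(): []
enqueue(15): [15]
enqueue(10): [15, 10]

Answer: 15 10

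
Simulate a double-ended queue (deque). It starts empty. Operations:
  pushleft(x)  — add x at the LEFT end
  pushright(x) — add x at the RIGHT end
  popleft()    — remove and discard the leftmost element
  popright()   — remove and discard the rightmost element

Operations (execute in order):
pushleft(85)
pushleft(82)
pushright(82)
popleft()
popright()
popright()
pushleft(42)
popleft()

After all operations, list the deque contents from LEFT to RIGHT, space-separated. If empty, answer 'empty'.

Answer: empty

Derivation:
pushleft(85): [85]
pushleft(82): [82, 85]
pushright(82): [82, 85, 82]
popleft(): [85, 82]
popright(): [85]
popright(): []
pushleft(42): [42]
popleft(): []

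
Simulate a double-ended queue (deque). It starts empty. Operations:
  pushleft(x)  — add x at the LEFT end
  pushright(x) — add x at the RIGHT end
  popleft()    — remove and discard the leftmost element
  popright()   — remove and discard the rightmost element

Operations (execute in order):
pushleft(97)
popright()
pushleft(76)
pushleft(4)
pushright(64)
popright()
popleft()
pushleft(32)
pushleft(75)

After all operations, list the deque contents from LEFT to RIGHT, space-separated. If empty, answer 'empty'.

Answer: 75 32 76

Derivation:
pushleft(97): [97]
popright(): []
pushleft(76): [76]
pushleft(4): [4, 76]
pushright(64): [4, 76, 64]
popright(): [4, 76]
popleft(): [76]
pushleft(32): [32, 76]
pushleft(75): [75, 32, 76]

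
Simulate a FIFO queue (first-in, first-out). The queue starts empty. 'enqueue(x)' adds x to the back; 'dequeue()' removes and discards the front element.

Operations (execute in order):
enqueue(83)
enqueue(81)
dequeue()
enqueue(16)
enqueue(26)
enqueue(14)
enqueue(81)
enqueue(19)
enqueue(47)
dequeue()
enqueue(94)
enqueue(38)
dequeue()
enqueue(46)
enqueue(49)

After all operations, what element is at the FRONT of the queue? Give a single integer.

Answer: 26

Derivation:
enqueue(83): queue = [83]
enqueue(81): queue = [83, 81]
dequeue(): queue = [81]
enqueue(16): queue = [81, 16]
enqueue(26): queue = [81, 16, 26]
enqueue(14): queue = [81, 16, 26, 14]
enqueue(81): queue = [81, 16, 26, 14, 81]
enqueue(19): queue = [81, 16, 26, 14, 81, 19]
enqueue(47): queue = [81, 16, 26, 14, 81, 19, 47]
dequeue(): queue = [16, 26, 14, 81, 19, 47]
enqueue(94): queue = [16, 26, 14, 81, 19, 47, 94]
enqueue(38): queue = [16, 26, 14, 81, 19, 47, 94, 38]
dequeue(): queue = [26, 14, 81, 19, 47, 94, 38]
enqueue(46): queue = [26, 14, 81, 19, 47, 94, 38, 46]
enqueue(49): queue = [26, 14, 81, 19, 47, 94, 38, 46, 49]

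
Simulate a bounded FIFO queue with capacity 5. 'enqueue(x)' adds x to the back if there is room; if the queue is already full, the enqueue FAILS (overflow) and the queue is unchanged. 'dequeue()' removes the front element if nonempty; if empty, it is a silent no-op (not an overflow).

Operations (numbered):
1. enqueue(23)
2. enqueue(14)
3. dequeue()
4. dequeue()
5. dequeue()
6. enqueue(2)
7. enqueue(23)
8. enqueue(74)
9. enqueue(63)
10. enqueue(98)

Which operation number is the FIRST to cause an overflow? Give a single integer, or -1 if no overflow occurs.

1. enqueue(23): size=1
2. enqueue(14): size=2
3. dequeue(): size=1
4. dequeue(): size=0
5. dequeue(): empty, no-op, size=0
6. enqueue(2): size=1
7. enqueue(23): size=2
8. enqueue(74): size=3
9. enqueue(63): size=4
10. enqueue(98): size=5

Answer: -1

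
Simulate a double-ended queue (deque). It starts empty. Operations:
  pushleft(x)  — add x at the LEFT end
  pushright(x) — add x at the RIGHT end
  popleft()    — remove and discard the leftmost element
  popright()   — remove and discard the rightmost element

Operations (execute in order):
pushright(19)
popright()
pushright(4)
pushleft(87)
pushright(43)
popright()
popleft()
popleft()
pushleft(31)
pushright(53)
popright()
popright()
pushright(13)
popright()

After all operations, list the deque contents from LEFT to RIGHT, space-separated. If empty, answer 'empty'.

Answer: empty

Derivation:
pushright(19): [19]
popright(): []
pushright(4): [4]
pushleft(87): [87, 4]
pushright(43): [87, 4, 43]
popright(): [87, 4]
popleft(): [4]
popleft(): []
pushleft(31): [31]
pushright(53): [31, 53]
popright(): [31]
popright(): []
pushright(13): [13]
popright(): []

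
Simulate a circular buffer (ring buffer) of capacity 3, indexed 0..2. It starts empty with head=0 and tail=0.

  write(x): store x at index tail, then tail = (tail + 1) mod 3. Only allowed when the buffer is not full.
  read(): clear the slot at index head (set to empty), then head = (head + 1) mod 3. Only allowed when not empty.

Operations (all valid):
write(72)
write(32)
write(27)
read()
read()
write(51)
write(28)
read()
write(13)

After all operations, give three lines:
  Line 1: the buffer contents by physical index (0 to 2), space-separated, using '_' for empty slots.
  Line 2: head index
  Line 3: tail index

write(72): buf=[72 _ _], head=0, tail=1, size=1
write(32): buf=[72 32 _], head=0, tail=2, size=2
write(27): buf=[72 32 27], head=0, tail=0, size=3
read(): buf=[_ 32 27], head=1, tail=0, size=2
read(): buf=[_ _ 27], head=2, tail=0, size=1
write(51): buf=[51 _ 27], head=2, tail=1, size=2
write(28): buf=[51 28 27], head=2, tail=2, size=3
read(): buf=[51 28 _], head=0, tail=2, size=2
write(13): buf=[51 28 13], head=0, tail=0, size=3

Answer: 51 28 13
0
0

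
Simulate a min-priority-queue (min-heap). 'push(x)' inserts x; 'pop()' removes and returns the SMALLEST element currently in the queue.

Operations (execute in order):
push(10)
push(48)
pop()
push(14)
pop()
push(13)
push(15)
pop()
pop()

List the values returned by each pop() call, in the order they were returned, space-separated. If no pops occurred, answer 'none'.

Answer: 10 14 13 15

Derivation:
push(10): heap contents = [10]
push(48): heap contents = [10, 48]
pop() → 10: heap contents = [48]
push(14): heap contents = [14, 48]
pop() → 14: heap contents = [48]
push(13): heap contents = [13, 48]
push(15): heap contents = [13, 15, 48]
pop() → 13: heap contents = [15, 48]
pop() → 15: heap contents = [48]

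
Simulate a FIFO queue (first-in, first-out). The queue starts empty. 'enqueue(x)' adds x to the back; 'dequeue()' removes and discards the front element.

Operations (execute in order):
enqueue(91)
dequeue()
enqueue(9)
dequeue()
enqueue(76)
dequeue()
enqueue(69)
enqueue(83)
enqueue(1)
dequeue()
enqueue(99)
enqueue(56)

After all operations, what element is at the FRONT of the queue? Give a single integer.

enqueue(91): queue = [91]
dequeue(): queue = []
enqueue(9): queue = [9]
dequeue(): queue = []
enqueue(76): queue = [76]
dequeue(): queue = []
enqueue(69): queue = [69]
enqueue(83): queue = [69, 83]
enqueue(1): queue = [69, 83, 1]
dequeue(): queue = [83, 1]
enqueue(99): queue = [83, 1, 99]
enqueue(56): queue = [83, 1, 99, 56]

Answer: 83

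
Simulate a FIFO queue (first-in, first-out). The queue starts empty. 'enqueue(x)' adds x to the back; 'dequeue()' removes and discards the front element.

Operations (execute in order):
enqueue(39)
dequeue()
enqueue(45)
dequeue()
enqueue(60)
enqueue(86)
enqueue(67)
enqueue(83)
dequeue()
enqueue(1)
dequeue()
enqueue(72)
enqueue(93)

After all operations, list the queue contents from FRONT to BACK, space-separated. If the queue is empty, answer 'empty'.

enqueue(39): [39]
dequeue(): []
enqueue(45): [45]
dequeue(): []
enqueue(60): [60]
enqueue(86): [60, 86]
enqueue(67): [60, 86, 67]
enqueue(83): [60, 86, 67, 83]
dequeue(): [86, 67, 83]
enqueue(1): [86, 67, 83, 1]
dequeue(): [67, 83, 1]
enqueue(72): [67, 83, 1, 72]
enqueue(93): [67, 83, 1, 72, 93]

Answer: 67 83 1 72 93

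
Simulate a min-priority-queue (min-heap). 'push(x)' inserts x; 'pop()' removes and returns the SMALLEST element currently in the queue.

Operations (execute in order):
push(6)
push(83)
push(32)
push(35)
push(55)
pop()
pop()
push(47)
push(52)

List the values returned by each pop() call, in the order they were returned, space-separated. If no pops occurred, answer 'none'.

push(6): heap contents = [6]
push(83): heap contents = [6, 83]
push(32): heap contents = [6, 32, 83]
push(35): heap contents = [6, 32, 35, 83]
push(55): heap contents = [6, 32, 35, 55, 83]
pop() → 6: heap contents = [32, 35, 55, 83]
pop() → 32: heap contents = [35, 55, 83]
push(47): heap contents = [35, 47, 55, 83]
push(52): heap contents = [35, 47, 52, 55, 83]

Answer: 6 32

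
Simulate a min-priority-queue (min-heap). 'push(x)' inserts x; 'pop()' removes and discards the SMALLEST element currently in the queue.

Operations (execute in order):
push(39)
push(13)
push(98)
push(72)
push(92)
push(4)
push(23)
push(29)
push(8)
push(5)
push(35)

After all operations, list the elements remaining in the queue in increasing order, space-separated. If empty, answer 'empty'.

Answer: 4 5 8 13 23 29 35 39 72 92 98

Derivation:
push(39): heap contents = [39]
push(13): heap contents = [13, 39]
push(98): heap contents = [13, 39, 98]
push(72): heap contents = [13, 39, 72, 98]
push(92): heap contents = [13, 39, 72, 92, 98]
push(4): heap contents = [4, 13, 39, 72, 92, 98]
push(23): heap contents = [4, 13, 23, 39, 72, 92, 98]
push(29): heap contents = [4, 13, 23, 29, 39, 72, 92, 98]
push(8): heap contents = [4, 8, 13, 23, 29, 39, 72, 92, 98]
push(5): heap contents = [4, 5, 8, 13, 23, 29, 39, 72, 92, 98]
push(35): heap contents = [4, 5, 8, 13, 23, 29, 35, 39, 72, 92, 98]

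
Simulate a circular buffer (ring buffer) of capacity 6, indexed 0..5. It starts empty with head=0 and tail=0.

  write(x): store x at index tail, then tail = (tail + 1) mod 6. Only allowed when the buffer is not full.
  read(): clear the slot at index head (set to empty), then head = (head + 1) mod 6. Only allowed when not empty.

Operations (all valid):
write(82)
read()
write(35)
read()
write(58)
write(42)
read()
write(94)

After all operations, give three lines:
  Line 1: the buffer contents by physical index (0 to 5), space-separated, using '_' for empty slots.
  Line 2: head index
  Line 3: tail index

write(82): buf=[82 _ _ _ _ _], head=0, tail=1, size=1
read(): buf=[_ _ _ _ _ _], head=1, tail=1, size=0
write(35): buf=[_ 35 _ _ _ _], head=1, tail=2, size=1
read(): buf=[_ _ _ _ _ _], head=2, tail=2, size=0
write(58): buf=[_ _ 58 _ _ _], head=2, tail=3, size=1
write(42): buf=[_ _ 58 42 _ _], head=2, tail=4, size=2
read(): buf=[_ _ _ 42 _ _], head=3, tail=4, size=1
write(94): buf=[_ _ _ 42 94 _], head=3, tail=5, size=2

Answer: _ _ _ 42 94 _
3
5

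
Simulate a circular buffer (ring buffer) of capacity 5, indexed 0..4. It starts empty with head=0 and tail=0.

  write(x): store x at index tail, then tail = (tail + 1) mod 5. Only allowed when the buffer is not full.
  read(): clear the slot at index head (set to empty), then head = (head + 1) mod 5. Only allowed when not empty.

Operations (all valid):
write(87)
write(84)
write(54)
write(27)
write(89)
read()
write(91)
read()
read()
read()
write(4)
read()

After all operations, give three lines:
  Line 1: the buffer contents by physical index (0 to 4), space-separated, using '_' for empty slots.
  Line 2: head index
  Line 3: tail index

Answer: 91 4 _ _ _
0
2

Derivation:
write(87): buf=[87 _ _ _ _], head=0, tail=1, size=1
write(84): buf=[87 84 _ _ _], head=0, tail=2, size=2
write(54): buf=[87 84 54 _ _], head=0, tail=3, size=3
write(27): buf=[87 84 54 27 _], head=0, tail=4, size=4
write(89): buf=[87 84 54 27 89], head=0, tail=0, size=5
read(): buf=[_ 84 54 27 89], head=1, tail=0, size=4
write(91): buf=[91 84 54 27 89], head=1, tail=1, size=5
read(): buf=[91 _ 54 27 89], head=2, tail=1, size=4
read(): buf=[91 _ _ 27 89], head=3, tail=1, size=3
read(): buf=[91 _ _ _ 89], head=4, tail=1, size=2
write(4): buf=[91 4 _ _ 89], head=4, tail=2, size=3
read(): buf=[91 4 _ _ _], head=0, tail=2, size=2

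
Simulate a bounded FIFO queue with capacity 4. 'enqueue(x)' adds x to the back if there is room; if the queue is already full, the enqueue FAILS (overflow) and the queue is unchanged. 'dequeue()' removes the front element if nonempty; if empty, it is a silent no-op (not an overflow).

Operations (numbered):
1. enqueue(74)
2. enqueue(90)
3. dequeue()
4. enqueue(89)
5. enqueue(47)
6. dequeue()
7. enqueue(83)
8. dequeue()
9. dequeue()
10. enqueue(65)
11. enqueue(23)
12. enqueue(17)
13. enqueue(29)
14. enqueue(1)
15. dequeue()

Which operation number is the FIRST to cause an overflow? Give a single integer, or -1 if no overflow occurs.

1. enqueue(74): size=1
2. enqueue(90): size=2
3. dequeue(): size=1
4. enqueue(89): size=2
5. enqueue(47): size=3
6. dequeue(): size=2
7. enqueue(83): size=3
8. dequeue(): size=2
9. dequeue(): size=1
10. enqueue(65): size=2
11. enqueue(23): size=3
12. enqueue(17): size=4
13. enqueue(29): size=4=cap → OVERFLOW (fail)
14. enqueue(1): size=4=cap → OVERFLOW (fail)
15. dequeue(): size=3

Answer: 13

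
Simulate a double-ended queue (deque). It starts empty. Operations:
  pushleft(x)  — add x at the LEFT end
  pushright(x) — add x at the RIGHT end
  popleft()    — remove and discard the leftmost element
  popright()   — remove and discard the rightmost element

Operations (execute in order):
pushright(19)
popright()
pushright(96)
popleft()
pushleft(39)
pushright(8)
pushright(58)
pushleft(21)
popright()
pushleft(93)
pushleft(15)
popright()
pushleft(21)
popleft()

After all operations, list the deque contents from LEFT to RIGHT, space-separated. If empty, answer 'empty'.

Answer: 15 93 21 39

Derivation:
pushright(19): [19]
popright(): []
pushright(96): [96]
popleft(): []
pushleft(39): [39]
pushright(8): [39, 8]
pushright(58): [39, 8, 58]
pushleft(21): [21, 39, 8, 58]
popright(): [21, 39, 8]
pushleft(93): [93, 21, 39, 8]
pushleft(15): [15, 93, 21, 39, 8]
popright(): [15, 93, 21, 39]
pushleft(21): [21, 15, 93, 21, 39]
popleft(): [15, 93, 21, 39]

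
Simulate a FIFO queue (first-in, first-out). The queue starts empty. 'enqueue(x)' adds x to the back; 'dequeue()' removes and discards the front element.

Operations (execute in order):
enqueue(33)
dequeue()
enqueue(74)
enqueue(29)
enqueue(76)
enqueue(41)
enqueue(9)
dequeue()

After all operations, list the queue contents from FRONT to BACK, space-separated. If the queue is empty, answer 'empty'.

Answer: 29 76 41 9

Derivation:
enqueue(33): [33]
dequeue(): []
enqueue(74): [74]
enqueue(29): [74, 29]
enqueue(76): [74, 29, 76]
enqueue(41): [74, 29, 76, 41]
enqueue(9): [74, 29, 76, 41, 9]
dequeue(): [29, 76, 41, 9]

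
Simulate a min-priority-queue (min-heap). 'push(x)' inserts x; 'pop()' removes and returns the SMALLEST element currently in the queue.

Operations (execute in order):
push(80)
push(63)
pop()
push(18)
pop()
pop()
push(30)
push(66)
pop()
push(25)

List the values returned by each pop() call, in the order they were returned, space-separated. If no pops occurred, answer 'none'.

push(80): heap contents = [80]
push(63): heap contents = [63, 80]
pop() → 63: heap contents = [80]
push(18): heap contents = [18, 80]
pop() → 18: heap contents = [80]
pop() → 80: heap contents = []
push(30): heap contents = [30]
push(66): heap contents = [30, 66]
pop() → 30: heap contents = [66]
push(25): heap contents = [25, 66]

Answer: 63 18 80 30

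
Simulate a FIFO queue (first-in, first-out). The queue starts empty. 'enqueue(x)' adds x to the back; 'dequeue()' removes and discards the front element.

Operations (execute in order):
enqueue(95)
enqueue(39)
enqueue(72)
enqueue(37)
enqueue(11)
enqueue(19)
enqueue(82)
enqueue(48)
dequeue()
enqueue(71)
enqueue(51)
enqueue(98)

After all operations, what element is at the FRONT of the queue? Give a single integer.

enqueue(95): queue = [95]
enqueue(39): queue = [95, 39]
enqueue(72): queue = [95, 39, 72]
enqueue(37): queue = [95, 39, 72, 37]
enqueue(11): queue = [95, 39, 72, 37, 11]
enqueue(19): queue = [95, 39, 72, 37, 11, 19]
enqueue(82): queue = [95, 39, 72, 37, 11, 19, 82]
enqueue(48): queue = [95, 39, 72, 37, 11, 19, 82, 48]
dequeue(): queue = [39, 72, 37, 11, 19, 82, 48]
enqueue(71): queue = [39, 72, 37, 11, 19, 82, 48, 71]
enqueue(51): queue = [39, 72, 37, 11, 19, 82, 48, 71, 51]
enqueue(98): queue = [39, 72, 37, 11, 19, 82, 48, 71, 51, 98]

Answer: 39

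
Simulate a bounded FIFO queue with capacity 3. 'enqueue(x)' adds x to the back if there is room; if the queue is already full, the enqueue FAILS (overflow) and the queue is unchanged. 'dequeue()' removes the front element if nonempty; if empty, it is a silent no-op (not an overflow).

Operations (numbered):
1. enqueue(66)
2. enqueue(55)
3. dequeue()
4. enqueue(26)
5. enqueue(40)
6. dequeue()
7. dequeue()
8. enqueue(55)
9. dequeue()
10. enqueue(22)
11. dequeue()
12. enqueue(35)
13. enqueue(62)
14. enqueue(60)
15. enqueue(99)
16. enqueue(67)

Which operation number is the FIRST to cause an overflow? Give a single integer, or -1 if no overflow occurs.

Answer: 14

Derivation:
1. enqueue(66): size=1
2. enqueue(55): size=2
3. dequeue(): size=1
4. enqueue(26): size=2
5. enqueue(40): size=3
6. dequeue(): size=2
7. dequeue(): size=1
8. enqueue(55): size=2
9. dequeue(): size=1
10. enqueue(22): size=2
11. dequeue(): size=1
12. enqueue(35): size=2
13. enqueue(62): size=3
14. enqueue(60): size=3=cap → OVERFLOW (fail)
15. enqueue(99): size=3=cap → OVERFLOW (fail)
16. enqueue(67): size=3=cap → OVERFLOW (fail)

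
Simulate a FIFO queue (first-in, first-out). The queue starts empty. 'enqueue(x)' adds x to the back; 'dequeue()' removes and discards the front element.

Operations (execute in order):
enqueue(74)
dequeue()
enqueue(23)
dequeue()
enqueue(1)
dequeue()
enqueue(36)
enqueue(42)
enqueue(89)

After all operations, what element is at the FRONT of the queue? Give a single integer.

enqueue(74): queue = [74]
dequeue(): queue = []
enqueue(23): queue = [23]
dequeue(): queue = []
enqueue(1): queue = [1]
dequeue(): queue = []
enqueue(36): queue = [36]
enqueue(42): queue = [36, 42]
enqueue(89): queue = [36, 42, 89]

Answer: 36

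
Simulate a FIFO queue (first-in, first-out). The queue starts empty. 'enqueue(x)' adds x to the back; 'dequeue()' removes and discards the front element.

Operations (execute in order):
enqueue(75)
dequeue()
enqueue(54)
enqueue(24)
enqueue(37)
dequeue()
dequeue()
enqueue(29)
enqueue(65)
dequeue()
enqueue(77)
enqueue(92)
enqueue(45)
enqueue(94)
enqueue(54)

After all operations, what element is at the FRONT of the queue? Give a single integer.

enqueue(75): queue = [75]
dequeue(): queue = []
enqueue(54): queue = [54]
enqueue(24): queue = [54, 24]
enqueue(37): queue = [54, 24, 37]
dequeue(): queue = [24, 37]
dequeue(): queue = [37]
enqueue(29): queue = [37, 29]
enqueue(65): queue = [37, 29, 65]
dequeue(): queue = [29, 65]
enqueue(77): queue = [29, 65, 77]
enqueue(92): queue = [29, 65, 77, 92]
enqueue(45): queue = [29, 65, 77, 92, 45]
enqueue(94): queue = [29, 65, 77, 92, 45, 94]
enqueue(54): queue = [29, 65, 77, 92, 45, 94, 54]

Answer: 29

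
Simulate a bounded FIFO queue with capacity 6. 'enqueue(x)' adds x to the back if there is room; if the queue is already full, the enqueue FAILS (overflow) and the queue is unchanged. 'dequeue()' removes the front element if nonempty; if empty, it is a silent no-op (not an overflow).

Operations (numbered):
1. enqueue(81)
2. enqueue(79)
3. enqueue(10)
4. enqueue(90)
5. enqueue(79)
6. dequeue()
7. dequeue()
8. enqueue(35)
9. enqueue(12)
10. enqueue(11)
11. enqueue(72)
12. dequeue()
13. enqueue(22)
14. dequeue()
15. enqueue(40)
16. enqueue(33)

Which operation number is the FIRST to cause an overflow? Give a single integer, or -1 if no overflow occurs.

1. enqueue(81): size=1
2. enqueue(79): size=2
3. enqueue(10): size=3
4. enqueue(90): size=4
5. enqueue(79): size=5
6. dequeue(): size=4
7. dequeue(): size=3
8. enqueue(35): size=4
9. enqueue(12): size=5
10. enqueue(11): size=6
11. enqueue(72): size=6=cap → OVERFLOW (fail)
12. dequeue(): size=5
13. enqueue(22): size=6
14. dequeue(): size=5
15. enqueue(40): size=6
16. enqueue(33): size=6=cap → OVERFLOW (fail)

Answer: 11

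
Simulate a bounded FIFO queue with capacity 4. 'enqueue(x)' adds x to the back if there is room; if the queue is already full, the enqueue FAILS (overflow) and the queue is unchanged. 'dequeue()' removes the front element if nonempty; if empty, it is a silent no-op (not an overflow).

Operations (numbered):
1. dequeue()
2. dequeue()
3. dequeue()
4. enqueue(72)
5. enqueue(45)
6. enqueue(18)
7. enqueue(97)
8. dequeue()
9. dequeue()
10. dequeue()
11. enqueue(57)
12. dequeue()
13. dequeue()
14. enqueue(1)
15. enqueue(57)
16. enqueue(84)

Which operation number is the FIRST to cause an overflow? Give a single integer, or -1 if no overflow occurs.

Answer: -1

Derivation:
1. dequeue(): empty, no-op, size=0
2. dequeue(): empty, no-op, size=0
3. dequeue(): empty, no-op, size=0
4. enqueue(72): size=1
5. enqueue(45): size=2
6. enqueue(18): size=3
7. enqueue(97): size=4
8. dequeue(): size=3
9. dequeue(): size=2
10. dequeue(): size=1
11. enqueue(57): size=2
12. dequeue(): size=1
13. dequeue(): size=0
14. enqueue(1): size=1
15. enqueue(57): size=2
16. enqueue(84): size=3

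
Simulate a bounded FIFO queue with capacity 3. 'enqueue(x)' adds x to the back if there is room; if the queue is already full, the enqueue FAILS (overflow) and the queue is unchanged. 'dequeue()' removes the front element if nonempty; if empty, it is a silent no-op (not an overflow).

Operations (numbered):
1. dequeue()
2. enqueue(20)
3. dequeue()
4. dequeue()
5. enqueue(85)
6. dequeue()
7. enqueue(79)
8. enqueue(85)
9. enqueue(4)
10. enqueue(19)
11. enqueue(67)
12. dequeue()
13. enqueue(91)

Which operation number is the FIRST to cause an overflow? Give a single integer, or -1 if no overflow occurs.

Answer: 10

Derivation:
1. dequeue(): empty, no-op, size=0
2. enqueue(20): size=1
3. dequeue(): size=0
4. dequeue(): empty, no-op, size=0
5. enqueue(85): size=1
6. dequeue(): size=0
7. enqueue(79): size=1
8. enqueue(85): size=2
9. enqueue(4): size=3
10. enqueue(19): size=3=cap → OVERFLOW (fail)
11. enqueue(67): size=3=cap → OVERFLOW (fail)
12. dequeue(): size=2
13. enqueue(91): size=3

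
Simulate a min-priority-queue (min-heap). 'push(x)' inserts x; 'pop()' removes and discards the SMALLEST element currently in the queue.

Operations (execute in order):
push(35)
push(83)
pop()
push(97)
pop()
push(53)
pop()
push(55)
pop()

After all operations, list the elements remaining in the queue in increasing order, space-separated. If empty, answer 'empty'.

Answer: 97

Derivation:
push(35): heap contents = [35]
push(83): heap contents = [35, 83]
pop() → 35: heap contents = [83]
push(97): heap contents = [83, 97]
pop() → 83: heap contents = [97]
push(53): heap contents = [53, 97]
pop() → 53: heap contents = [97]
push(55): heap contents = [55, 97]
pop() → 55: heap contents = [97]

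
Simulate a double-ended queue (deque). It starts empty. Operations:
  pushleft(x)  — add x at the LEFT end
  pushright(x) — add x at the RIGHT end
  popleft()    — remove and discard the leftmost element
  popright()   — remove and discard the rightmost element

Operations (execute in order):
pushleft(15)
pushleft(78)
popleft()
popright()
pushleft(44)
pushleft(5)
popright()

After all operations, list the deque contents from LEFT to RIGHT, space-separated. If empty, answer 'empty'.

Answer: 5

Derivation:
pushleft(15): [15]
pushleft(78): [78, 15]
popleft(): [15]
popright(): []
pushleft(44): [44]
pushleft(5): [5, 44]
popright(): [5]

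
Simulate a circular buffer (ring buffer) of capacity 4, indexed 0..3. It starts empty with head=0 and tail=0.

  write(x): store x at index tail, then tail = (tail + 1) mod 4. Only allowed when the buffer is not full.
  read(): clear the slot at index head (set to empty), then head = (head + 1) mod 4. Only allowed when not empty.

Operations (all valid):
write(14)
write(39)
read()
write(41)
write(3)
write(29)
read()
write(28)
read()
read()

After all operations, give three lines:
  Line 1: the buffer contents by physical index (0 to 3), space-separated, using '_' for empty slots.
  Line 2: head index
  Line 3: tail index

Answer: 29 28 _ _
0
2

Derivation:
write(14): buf=[14 _ _ _], head=0, tail=1, size=1
write(39): buf=[14 39 _ _], head=0, tail=2, size=2
read(): buf=[_ 39 _ _], head=1, tail=2, size=1
write(41): buf=[_ 39 41 _], head=1, tail=3, size=2
write(3): buf=[_ 39 41 3], head=1, tail=0, size=3
write(29): buf=[29 39 41 3], head=1, tail=1, size=4
read(): buf=[29 _ 41 3], head=2, tail=1, size=3
write(28): buf=[29 28 41 3], head=2, tail=2, size=4
read(): buf=[29 28 _ 3], head=3, tail=2, size=3
read(): buf=[29 28 _ _], head=0, tail=2, size=2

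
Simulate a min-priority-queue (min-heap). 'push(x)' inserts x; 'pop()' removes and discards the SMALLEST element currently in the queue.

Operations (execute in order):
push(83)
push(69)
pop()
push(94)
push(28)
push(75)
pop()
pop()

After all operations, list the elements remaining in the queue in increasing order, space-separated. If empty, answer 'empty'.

push(83): heap contents = [83]
push(69): heap contents = [69, 83]
pop() → 69: heap contents = [83]
push(94): heap contents = [83, 94]
push(28): heap contents = [28, 83, 94]
push(75): heap contents = [28, 75, 83, 94]
pop() → 28: heap contents = [75, 83, 94]
pop() → 75: heap contents = [83, 94]

Answer: 83 94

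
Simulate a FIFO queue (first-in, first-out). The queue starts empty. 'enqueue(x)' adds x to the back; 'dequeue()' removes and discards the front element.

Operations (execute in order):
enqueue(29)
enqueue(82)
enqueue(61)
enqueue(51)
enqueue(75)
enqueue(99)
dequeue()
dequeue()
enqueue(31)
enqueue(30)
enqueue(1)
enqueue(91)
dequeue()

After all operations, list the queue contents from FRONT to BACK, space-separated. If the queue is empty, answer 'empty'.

enqueue(29): [29]
enqueue(82): [29, 82]
enqueue(61): [29, 82, 61]
enqueue(51): [29, 82, 61, 51]
enqueue(75): [29, 82, 61, 51, 75]
enqueue(99): [29, 82, 61, 51, 75, 99]
dequeue(): [82, 61, 51, 75, 99]
dequeue(): [61, 51, 75, 99]
enqueue(31): [61, 51, 75, 99, 31]
enqueue(30): [61, 51, 75, 99, 31, 30]
enqueue(1): [61, 51, 75, 99, 31, 30, 1]
enqueue(91): [61, 51, 75, 99, 31, 30, 1, 91]
dequeue(): [51, 75, 99, 31, 30, 1, 91]

Answer: 51 75 99 31 30 1 91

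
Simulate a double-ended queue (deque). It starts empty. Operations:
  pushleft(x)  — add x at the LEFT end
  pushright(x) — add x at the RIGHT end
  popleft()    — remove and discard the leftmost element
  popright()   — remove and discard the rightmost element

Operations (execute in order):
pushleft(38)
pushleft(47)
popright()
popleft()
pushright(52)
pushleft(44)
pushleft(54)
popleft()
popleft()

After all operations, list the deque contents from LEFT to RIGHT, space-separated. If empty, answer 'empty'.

Answer: 52

Derivation:
pushleft(38): [38]
pushleft(47): [47, 38]
popright(): [47]
popleft(): []
pushright(52): [52]
pushleft(44): [44, 52]
pushleft(54): [54, 44, 52]
popleft(): [44, 52]
popleft(): [52]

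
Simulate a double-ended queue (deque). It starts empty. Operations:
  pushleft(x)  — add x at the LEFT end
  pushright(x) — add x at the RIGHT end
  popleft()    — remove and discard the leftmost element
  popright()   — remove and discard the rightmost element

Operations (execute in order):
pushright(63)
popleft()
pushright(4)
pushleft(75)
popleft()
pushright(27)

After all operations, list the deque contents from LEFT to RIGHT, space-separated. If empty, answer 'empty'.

Answer: 4 27

Derivation:
pushright(63): [63]
popleft(): []
pushright(4): [4]
pushleft(75): [75, 4]
popleft(): [4]
pushright(27): [4, 27]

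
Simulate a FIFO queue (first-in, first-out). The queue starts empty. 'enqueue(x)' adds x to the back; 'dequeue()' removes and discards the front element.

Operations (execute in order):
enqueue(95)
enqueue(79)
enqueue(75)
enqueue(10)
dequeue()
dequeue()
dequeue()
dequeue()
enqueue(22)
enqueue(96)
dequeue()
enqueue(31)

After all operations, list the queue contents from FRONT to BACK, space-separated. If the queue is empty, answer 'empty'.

Answer: 96 31

Derivation:
enqueue(95): [95]
enqueue(79): [95, 79]
enqueue(75): [95, 79, 75]
enqueue(10): [95, 79, 75, 10]
dequeue(): [79, 75, 10]
dequeue(): [75, 10]
dequeue(): [10]
dequeue(): []
enqueue(22): [22]
enqueue(96): [22, 96]
dequeue(): [96]
enqueue(31): [96, 31]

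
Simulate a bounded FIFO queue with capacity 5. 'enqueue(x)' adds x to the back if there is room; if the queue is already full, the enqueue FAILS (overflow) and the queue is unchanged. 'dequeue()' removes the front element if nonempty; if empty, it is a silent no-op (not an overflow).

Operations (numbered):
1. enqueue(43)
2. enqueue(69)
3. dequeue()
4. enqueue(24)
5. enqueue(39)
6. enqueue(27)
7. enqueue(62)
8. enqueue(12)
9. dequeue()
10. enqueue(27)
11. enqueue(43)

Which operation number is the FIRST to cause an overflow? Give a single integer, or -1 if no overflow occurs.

Answer: 8

Derivation:
1. enqueue(43): size=1
2. enqueue(69): size=2
3. dequeue(): size=1
4. enqueue(24): size=2
5. enqueue(39): size=3
6. enqueue(27): size=4
7. enqueue(62): size=5
8. enqueue(12): size=5=cap → OVERFLOW (fail)
9. dequeue(): size=4
10. enqueue(27): size=5
11. enqueue(43): size=5=cap → OVERFLOW (fail)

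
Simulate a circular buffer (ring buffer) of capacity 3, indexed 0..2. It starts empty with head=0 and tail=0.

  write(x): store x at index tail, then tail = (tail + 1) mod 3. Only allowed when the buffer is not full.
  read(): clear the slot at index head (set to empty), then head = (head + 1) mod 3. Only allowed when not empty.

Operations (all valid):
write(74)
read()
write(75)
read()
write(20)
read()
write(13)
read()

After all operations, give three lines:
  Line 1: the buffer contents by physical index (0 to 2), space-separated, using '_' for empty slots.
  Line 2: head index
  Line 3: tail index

write(74): buf=[74 _ _], head=0, tail=1, size=1
read(): buf=[_ _ _], head=1, tail=1, size=0
write(75): buf=[_ 75 _], head=1, tail=2, size=1
read(): buf=[_ _ _], head=2, tail=2, size=0
write(20): buf=[_ _ 20], head=2, tail=0, size=1
read(): buf=[_ _ _], head=0, tail=0, size=0
write(13): buf=[13 _ _], head=0, tail=1, size=1
read(): buf=[_ _ _], head=1, tail=1, size=0

Answer: _ _ _
1
1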